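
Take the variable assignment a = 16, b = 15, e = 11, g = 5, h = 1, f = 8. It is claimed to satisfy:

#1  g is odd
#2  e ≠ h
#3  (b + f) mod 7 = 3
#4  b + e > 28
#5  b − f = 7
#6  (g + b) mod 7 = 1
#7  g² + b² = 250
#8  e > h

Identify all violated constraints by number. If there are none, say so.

#1 g = 5 is odd — OK.
#2 e = 11, h = 1; distinct — OK.
#3 b + f = 23; 23 mod 7 = 2, not 3 — violated.
#4 b + e = 15 + 11 = 26; 26 ≤ 28, bound 28 not met — violated.
#5 b − f = 15 − 8 = 7 — OK.
#6 g + b = 20; 20 mod 7 = 6, not 1 — violated.
#7 g² + b² = 5² + 15² = 25 + 225 = 250 — OK.
#8 e = 11, h = 1; 11 > 1 — OK.

Constraints 3, 4, 6 are violated.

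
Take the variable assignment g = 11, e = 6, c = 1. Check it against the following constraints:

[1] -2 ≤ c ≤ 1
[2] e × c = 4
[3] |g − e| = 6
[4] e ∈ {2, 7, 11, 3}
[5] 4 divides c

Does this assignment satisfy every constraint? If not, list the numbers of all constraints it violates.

The assignment fails constraints 2, 3, 4, and 5.

[1] c = 1 lies in [-2, 1] — holds.
[2] e × c = 6 × 1 = 6, not 4 — does not hold.
[3] |11 − 6| = 5, not 6 — does not hold.
[4] e = 6 is not in {2, 7, 11, 3} — does not hold.
[5] 1 = 4×0 + 1, so 4 does not divide 1 — does not hold.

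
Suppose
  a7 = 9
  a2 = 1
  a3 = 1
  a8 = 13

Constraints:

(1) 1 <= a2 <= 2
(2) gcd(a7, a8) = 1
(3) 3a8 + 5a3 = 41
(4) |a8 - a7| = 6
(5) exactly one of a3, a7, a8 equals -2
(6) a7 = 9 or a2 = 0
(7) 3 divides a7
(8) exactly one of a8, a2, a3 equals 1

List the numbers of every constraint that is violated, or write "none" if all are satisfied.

Constraints 3, 4, 5, 8 are violated.

(1) a2 = 1 lies in [1, 2]  ✔
(2) gcd(9, 13) = 1  ✔
(3) 3a8 + 5a3 = 3(13) + 5(1) = 44, not 41  ✘
(4) |13 - 9| = 4, not 6  ✘
(5) a3=1, a7=9, a8=13; 0 of them equal -2, not exactly one  ✘
(6) a7 = 9 = 9 (first disjunct)  ✔
(7) 9 / 3 = 3, so 3 divides 9  ✔
(8) a8=13, a2=1, a3=1; 2 of them equal 1, not exactly one  ✘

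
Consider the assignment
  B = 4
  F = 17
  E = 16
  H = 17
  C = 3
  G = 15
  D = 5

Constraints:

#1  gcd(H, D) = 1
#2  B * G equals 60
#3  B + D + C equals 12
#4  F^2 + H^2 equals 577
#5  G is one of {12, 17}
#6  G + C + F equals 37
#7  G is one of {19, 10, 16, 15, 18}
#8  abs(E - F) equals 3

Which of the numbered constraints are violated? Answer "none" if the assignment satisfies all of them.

#1 gcd(17, 5) = 1 — OK.
#2 B * G = 4 * 15 = 60 — OK.
#3 B + D + C = 4 + 5 + 3 = 12 — OK.
#4 F^2 + H^2 = 17^2 + 17^2 = 289 + 289 = 578, not 577 — violated.
#5 G = 15 is not in {12, 17} — violated.
#6 G + C + F = 15 + 3 + 17 = 35, not 37 — violated.
#7 G = 15 is in {19, 10, 16, 15, 18} — OK.
#8 abs(16 - 17) = 1, not 3 — violated.

Constraints 4, 5, 6, and 8 are violated.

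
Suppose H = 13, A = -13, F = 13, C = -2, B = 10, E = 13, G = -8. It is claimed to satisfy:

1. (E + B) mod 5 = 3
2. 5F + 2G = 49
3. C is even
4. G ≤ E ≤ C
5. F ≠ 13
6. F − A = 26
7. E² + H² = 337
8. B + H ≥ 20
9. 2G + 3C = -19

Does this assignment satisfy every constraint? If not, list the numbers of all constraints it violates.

1. E + B = 23; 23 mod 5 = 3 — holds.
2. 5F + 2G = 5(13) + 2(-8) = 49 — holds.
3. C = -2 is even — holds.
4. values -8, 13, -2; E = 13 is not ≤ C = -2 — fails.
5. F = 13, but 13 is required to differ — fails.
6. F − A = 13 − (-13) = 26 — holds.
7. E² + H² = 13² + 13² = 169 + 169 = 338, not 337 — fails.
8. B + H = 10 + 13 = 23; 23 ≥ 20 — holds.
9. 2G + 3C = 2(-8) + 3(-2) = -22, not -19 — fails.

Constraints 4, 5, 7, and 9 are violated.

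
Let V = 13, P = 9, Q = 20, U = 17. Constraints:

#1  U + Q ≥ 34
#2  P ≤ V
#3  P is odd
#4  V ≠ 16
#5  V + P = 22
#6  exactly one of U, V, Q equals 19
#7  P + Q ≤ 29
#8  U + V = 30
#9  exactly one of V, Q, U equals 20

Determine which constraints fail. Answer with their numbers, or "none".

#1 U + Q = 17 + 20 = 37; 37 ≥ 34  holds
#2 P = 9, V = 13; 9 ≤ 13  holds
#3 P = 9 is odd  holds
#4 V = 13, and 13 ≠ 16  holds
#5 V + P = 13 + 9 = 22  holds
#6 U=17, V=13, Q=20; 0 of them equal 19, not exactly one  fails
#7 P + Q = 9 + 20 = 29; 29 ≤ 29  holds
#8 U + V = 17 + 13 = 30  holds
#9 V=13, Q=20, U=17; 1 of them equals 20  holds

The assignment fails constraint 6.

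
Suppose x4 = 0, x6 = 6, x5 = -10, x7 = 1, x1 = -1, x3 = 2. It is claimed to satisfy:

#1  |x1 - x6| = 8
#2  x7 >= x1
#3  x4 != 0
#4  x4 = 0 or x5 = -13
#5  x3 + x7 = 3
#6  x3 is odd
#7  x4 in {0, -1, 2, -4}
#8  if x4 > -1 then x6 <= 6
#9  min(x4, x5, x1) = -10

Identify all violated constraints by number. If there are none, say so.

#1 |-1 - 6| = 7, not 8 — violated.
#2 x7 = 1, x1 = -1; 1 ≥ -1 — OK.
#3 x4 = 0, but 0 is required to differ — violated.
#4 x4 = 0 = 0 (first disjunct) — OK.
#5 x3 + x7 = 2 + 1 = 3 — OK.
#6 x3 = 2 is even — violated.
#7 x4 = 0 is in {0, -1, 2, -4} — OK.
#8 x4 = 0 > -1, so we need x6 ≤ 6; x6 = 6 ≤ 6 — OK.
#9 min(0, -10, -1) = -10 — OK.

Violated: 1, 3, and 6.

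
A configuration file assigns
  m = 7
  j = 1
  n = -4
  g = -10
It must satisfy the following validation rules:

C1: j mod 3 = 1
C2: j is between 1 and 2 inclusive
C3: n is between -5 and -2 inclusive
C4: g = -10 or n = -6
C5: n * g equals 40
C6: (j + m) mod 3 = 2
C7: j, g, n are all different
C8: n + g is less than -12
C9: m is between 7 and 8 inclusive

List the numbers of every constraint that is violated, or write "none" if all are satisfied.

No violations.

C1: 1 mod 3 = 1  ✔
C2: j = 1 lies in [1, 2]  ✔
C3: n = -4 lies in [-5, -2]  ✔
C4: g = -10 = -10 (first disjunct)  ✔
C5: n * g = -4 * (-10) = 40  ✔
C6: j + m = 8; 8 mod 3 = 2  ✔
C7: values 1, -10, -4 are pairwise distinct  ✔
C8: n + g = -4 + (-10) = -14; -14 < -12  ✔
C9: m = 7 lies in [7, 8]  ✔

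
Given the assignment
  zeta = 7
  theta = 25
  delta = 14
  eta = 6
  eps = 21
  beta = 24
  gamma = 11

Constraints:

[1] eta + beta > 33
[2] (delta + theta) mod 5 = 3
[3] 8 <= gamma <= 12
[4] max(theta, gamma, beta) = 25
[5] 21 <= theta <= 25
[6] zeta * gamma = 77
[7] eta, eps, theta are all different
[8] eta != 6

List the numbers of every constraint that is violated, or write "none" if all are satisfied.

The assignment fails constraints 1, 2, 8.

[1] eta + beta = 6 + 24 = 30; 30 ≤ 33, bound 33 not met — violated.
[2] delta + theta = 39; 39 mod 5 = 4, not 3 — violated.
[3] gamma = 11 lies in [8, 12] — OK.
[4] max(25, 11, 24) = 25 — OK.
[5] theta = 25 lies in [21, 25] — OK.
[6] zeta * gamma = 7 * 11 = 77 — OK.
[7] values 6, 21, 25 are pairwise distinct — OK.
[8] eta = 6, but 6 is required to differ — violated.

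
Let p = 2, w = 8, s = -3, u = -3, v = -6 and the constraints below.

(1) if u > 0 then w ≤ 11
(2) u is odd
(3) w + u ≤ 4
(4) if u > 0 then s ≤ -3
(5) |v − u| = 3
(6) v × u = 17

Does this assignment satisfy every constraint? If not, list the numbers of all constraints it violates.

No — constraints 3 and 6 are not satisfied.

(1) u = -3, not > 0; antecedent false, conditional vacuously true — holds.
(2) u = -3 is odd — holds.
(3) w + u = 8 + (-3) = 5; 5 > 4, bound 4 not met — does not hold.
(4) u = -3, not > 0; antecedent false, conditional vacuously true — holds.
(5) |-6 − (-3)| = 3 — holds.
(6) v × u = -6 × (-3) = 18, not 17 — does not hold.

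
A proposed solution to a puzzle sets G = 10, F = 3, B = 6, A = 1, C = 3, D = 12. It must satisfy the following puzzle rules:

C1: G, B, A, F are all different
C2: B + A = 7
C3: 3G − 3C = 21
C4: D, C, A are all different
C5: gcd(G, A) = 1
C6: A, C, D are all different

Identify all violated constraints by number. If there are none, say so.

Yes — all constraints hold.

C1: values 10, 6, 1, 3 are pairwise distinct  ✔
C2: B + A = 6 + 1 = 7  ✔
C3: 3G − 3C = 3(10) − 3(3) = 21  ✔
C4: values 12, 3, 1 are pairwise distinct  ✔
C5: gcd(10, 1) = 1  ✔
C6: values 1, 3, 12 are pairwise distinct  ✔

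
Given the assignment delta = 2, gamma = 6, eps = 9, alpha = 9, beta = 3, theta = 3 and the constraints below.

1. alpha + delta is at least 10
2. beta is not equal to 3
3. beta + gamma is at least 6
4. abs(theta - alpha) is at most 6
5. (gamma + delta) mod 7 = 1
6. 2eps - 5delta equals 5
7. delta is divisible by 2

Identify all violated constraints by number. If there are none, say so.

No — constraints 2, 6 are not satisfied.

1. alpha + delta = 9 + 2 = 11; 11 ≥ 10 — holds.
2. beta = 3, but 3 is required to differ — fails.
3. beta + gamma = 3 + 6 = 9; 9 ≥ 6 — holds.
4. abs(3 - 9) = 6; 6 ≤ 6 — holds.
5. gamma + delta = 8; 8 mod 7 = 1 — holds.
6. 2eps - 5delta = 2(9) - 5(2) = 8, not 5 — fails.
7. 2 / 2 = 1, so 2 divides 2 — holds.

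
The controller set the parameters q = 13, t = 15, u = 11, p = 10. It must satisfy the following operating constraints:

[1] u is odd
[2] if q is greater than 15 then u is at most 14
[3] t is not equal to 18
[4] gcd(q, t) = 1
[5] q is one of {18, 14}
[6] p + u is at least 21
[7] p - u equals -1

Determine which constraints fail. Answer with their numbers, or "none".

Violated: 5.

[1] u = 11 is odd  OK
[2] q = 13, not > 15; antecedent false, conditional vacuously true  OK
[3] t = 15, and 15 ≠ 18  OK
[4] gcd(13, 15) = 1  OK
[5] q = 13 is not in {18, 14}  FAIL
[6] p + u = 10 + 11 = 21; 21 ≥ 21  OK
[7] p - u = 10 - 11 = -1  OK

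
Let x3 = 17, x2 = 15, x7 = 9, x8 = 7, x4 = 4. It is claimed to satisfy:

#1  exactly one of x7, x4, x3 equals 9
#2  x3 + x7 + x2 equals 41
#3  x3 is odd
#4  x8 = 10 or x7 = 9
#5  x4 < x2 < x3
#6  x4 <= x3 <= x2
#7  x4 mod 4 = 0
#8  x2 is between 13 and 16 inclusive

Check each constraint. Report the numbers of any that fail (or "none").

Constraint 6 is violated.

#1 x7=9, x4=4, x3=17; 1 of them equals 9 — holds.
#2 x3 + x7 + x2 = 17 + 9 + 15 = 41 — holds.
#3 x3 = 17 is odd — holds.
#4 x8 = 7 ≠ 10, but x7 = 9 = 9 (second disjunct) — holds.
#5 values 4 < 15 < 17 — holds.
#6 values 4, 17, 15; x3 = 17 is not <= x2 = 15 — does not hold.
#7 4 mod 4 = 0 — holds.
#8 x2 = 15 lies in [13, 16] — holds.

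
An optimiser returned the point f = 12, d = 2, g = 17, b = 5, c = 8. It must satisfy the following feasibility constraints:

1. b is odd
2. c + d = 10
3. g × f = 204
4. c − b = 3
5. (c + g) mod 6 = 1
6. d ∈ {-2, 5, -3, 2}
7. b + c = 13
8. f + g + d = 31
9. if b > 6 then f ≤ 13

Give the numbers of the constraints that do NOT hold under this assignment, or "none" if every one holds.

The assignment satisfies every constraint.

1. b = 5 is odd — OK.
2. c + d = 8 + 2 = 10 — OK.
3. g × f = 17 × 12 = 204 — OK.
4. c − b = 8 − 5 = 3 — OK.
5. c + g = 25; 25 mod 6 = 1 — OK.
6. d = 2 is in {-2, 5, -3, 2} — OK.
7. b + c = 5 + 8 = 13 — OK.
8. f + g + d = 12 + 17 + 2 = 31 — OK.
9. b = 5, not > 6; antecedent false, conditional vacuously true — OK.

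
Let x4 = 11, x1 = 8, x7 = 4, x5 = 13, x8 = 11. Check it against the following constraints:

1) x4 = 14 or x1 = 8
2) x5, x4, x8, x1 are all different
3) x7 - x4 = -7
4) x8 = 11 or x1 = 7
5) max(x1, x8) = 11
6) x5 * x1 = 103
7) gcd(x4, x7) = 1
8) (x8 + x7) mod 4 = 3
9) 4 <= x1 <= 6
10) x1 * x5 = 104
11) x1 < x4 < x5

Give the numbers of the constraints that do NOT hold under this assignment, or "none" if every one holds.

1) x4 = 11 ≠ 14, but x1 = 8 = 8 (second disjunct) — satisfied.
2) x4 = x8 = 11, not all different — violated.
3) x7 - x4 = 4 - 11 = -7 — satisfied.
4) x8 = 11 = 11 (first disjunct) — satisfied.
5) max(8, 11) = 11 — satisfied.
6) x5 * x1 = 13 * 8 = 104, not 103 — violated.
7) gcd(11, 4) = 1 — satisfied.
8) x8 + x7 = 15; 15 mod 4 = 3 — satisfied.
9) x1 = 8 is outside [4, 6] — violated.
10) x1 * x5 = 8 * 13 = 104 — satisfied.
11) values 8 < 11 < 13 — satisfied.

Constraints 2, 6, and 9 do not hold.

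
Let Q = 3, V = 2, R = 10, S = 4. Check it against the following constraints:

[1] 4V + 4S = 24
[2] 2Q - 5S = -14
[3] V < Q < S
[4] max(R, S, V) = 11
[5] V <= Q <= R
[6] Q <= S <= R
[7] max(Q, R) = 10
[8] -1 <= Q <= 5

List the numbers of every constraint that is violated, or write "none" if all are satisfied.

[1] 4V + 4S = 4(2) + 4(4) = 24  yes
[2] 2Q - 5S = 2(3) - 5(4) = -14  yes
[3] values 2 < 3 < 4  yes
[4] max(10, 4, 2) = 10, not 11  no
[5] values 2 <= 3 <= 10  yes
[6] values 3 <= 4 <= 10  yes
[7] max(3, 10) = 10  yes
[8] Q = 3 lies in [-1, 5]  yes

Violated: 4.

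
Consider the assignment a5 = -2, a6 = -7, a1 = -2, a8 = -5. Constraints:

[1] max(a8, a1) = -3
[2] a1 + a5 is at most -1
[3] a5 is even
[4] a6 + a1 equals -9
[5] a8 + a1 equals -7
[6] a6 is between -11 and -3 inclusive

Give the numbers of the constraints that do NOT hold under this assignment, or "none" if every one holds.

No — constraint 1 is not satisfied.

[1] max(-5, -2) = -2, not -3  FAIL
[2] a1 + a5 = -2 + (-2) = -4; -4 ≤ -1  OK
[3] a5 = -2 is even  OK
[4] a6 + a1 = -7 + (-2) = -9  OK
[5] a8 + a1 = -5 + (-2) = -7  OK
[6] a6 = -7 lies in [-11, -3]  OK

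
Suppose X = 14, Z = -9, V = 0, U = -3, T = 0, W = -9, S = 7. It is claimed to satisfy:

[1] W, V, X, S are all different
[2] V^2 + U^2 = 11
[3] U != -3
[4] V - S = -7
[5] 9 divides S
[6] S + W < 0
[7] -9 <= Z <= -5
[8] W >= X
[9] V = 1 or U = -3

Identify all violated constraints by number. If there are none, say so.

[1] values -9, 0, 14, 7 are pairwise distinct — holds.
[2] V^2 + U^2 = 0^2 + (-3)^2 = 0 + 9 = 9, not 11 — does not hold.
[3] U = -3, but -3 is required to differ — does not hold.
[4] V - S = 0 - 7 = -7 — holds.
[5] 7 = 9*0 + 7, so 9 does not divide 7 — does not hold.
[6] S + W = 7 + (-9) = -2; -2 < 0 — holds.
[7] Z = -9 lies in [-9, -5] — holds.
[8] W = -9, X = 14; -9 < 14 (want ≥) — does not hold.
[9] V = 0 ≠ 1, but U = -3 = -3 (second disjunct) — holds.

No — constraints 2, 3, 5, 8 are not satisfied.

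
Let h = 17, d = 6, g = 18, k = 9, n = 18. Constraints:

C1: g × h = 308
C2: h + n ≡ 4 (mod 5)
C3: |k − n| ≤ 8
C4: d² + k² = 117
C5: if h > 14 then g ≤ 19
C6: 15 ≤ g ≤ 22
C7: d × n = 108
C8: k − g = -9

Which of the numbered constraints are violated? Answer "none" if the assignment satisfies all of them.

The assignment fails constraints 1, 2, and 3.

C1: g × h = 18 × 17 = 306, not 308  no
C2: h + n = 35; 35 mod 5 = 0, not 4  no
C3: |9 − 18| = 9; 9 > 8, exceeds bound 8  no
C4: d² + k² = 6² + 9² = 36 + 81 = 117  yes
C5: h = 17 > 14, so we need g ≤ 19; g = 18 ≤ 19  yes
C6: g = 18 lies in [15, 22]  yes
C7: d × n = 6 × 18 = 108  yes
C8: k − g = 9 − 18 = -9  yes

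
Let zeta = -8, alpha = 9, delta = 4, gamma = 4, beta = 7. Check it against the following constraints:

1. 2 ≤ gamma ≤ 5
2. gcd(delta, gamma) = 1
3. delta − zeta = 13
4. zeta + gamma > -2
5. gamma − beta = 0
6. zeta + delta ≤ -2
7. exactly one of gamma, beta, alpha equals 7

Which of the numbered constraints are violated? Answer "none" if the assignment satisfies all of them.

1. gamma = 4 lies in [2, 5]  true
2. gcd(4, 4) = 4, not 1  false
3. delta − zeta = 4 − (-8) = 12, not 13  false
4. zeta + gamma = -8 + 4 = -4; -4 ≤ -2, bound -2 not met  false
5. gamma − beta = 4 − 7 = -3, not 0  false
6. zeta + delta = -8 + 4 = -4; -4 ≤ -2  true
7. gamma=4, beta=7, alpha=9; 1 of them equals 7  true

The assignment fails constraints 2, 3, 4, and 5.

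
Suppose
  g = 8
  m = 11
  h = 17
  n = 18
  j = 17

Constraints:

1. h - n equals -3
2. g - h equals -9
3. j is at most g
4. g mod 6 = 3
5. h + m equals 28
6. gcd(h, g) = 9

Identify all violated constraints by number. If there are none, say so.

The assignment fails constraints 1, 3, 4, 6.

1. h - n = 17 - 18 = -1, not -3  ✘
2. g - h = 8 - 17 = -9  ✔
3. j = 17, g = 8; 17 > 8 (want ≤)  ✘
4. 8 mod 6 = 2, not 3  ✘
5. h + m = 17 + 11 = 28  ✔
6. gcd(17, 8) = 1, not 9  ✘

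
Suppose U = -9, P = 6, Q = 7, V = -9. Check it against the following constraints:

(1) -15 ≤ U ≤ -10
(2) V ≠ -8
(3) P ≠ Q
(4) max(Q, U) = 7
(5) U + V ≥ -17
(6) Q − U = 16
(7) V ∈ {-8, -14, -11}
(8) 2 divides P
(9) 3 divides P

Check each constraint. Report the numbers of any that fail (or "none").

No — constraints 1, 5, and 7 are not satisfied.

(1) U = -9 is outside [-15, -10] — violated.
(2) V = -9, and -9 ≠ -8 — OK.
(3) P = 6, Q = 7; distinct — OK.
(4) max(7, -9) = 7 — OK.
(5) U + V = -9 + (-9) = -18; -18 < -17, bound -17 not met — violated.
(6) Q − U = 7 − (-9) = 16 — OK.
(7) V = -9 is not in {-8, -14, -11} — violated.
(8) 6 / 2 = 3, so 2 divides 6 — OK.
(9) 6 / 3 = 2, so 3 divides 6 — OK.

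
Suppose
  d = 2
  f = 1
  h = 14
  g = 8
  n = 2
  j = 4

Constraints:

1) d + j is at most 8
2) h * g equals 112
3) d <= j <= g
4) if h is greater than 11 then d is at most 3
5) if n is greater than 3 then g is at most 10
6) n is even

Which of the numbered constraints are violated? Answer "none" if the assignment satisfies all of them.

None — every constraint holds.

1) d + j = 2 + 4 = 6; 6 ≤ 8 — holds.
2) h * g = 14 * 8 = 112 — holds.
3) values 2 <= 4 <= 8 — holds.
4) h = 14 > 11, so we need d ≤ 3; d = 2 ≤ 3 — holds.
5) n = 2, not > 3; antecedent false, conditional vacuously true — holds.
6) n = 2 is even — holds.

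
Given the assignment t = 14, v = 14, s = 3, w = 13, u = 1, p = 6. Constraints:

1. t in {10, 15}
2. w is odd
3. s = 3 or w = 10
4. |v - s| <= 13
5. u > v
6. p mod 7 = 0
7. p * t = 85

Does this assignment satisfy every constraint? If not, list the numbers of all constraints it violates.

No — constraints 1, 5, 6, 7 are not satisfied.

1. t = 14 is not in {10, 15}  FAIL
2. w = 13 is odd  OK
3. s = 3 = 3 (first disjunct)  OK
4. |14 - 3| = 11; 11 ≤ 13  OK
5. u = 1, v = 14; 1 ≤ 14 (want >)  FAIL
6. 6 mod 7 = 6, not 0  FAIL
7. p * t = 6 * 14 = 84, not 85  FAIL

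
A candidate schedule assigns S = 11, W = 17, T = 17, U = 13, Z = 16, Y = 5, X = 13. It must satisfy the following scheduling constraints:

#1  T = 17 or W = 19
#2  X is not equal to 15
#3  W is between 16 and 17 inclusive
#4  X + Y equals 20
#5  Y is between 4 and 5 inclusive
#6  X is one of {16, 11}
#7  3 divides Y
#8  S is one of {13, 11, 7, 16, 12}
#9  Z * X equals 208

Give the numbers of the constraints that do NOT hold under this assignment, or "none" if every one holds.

#1 T = 17 = 17 (first disjunct) — holds.
#2 X = 13, and 13 ≠ 15 — holds.
#3 W = 17 lies in [16, 17] — holds.
#4 X + Y = 13 + 5 = 18, not 20 — does not hold.
#5 Y = 5 lies in [4, 5] — holds.
#6 X = 13 is not in {16, 11} — does not hold.
#7 5 = 3*1 + 2, so 3 does not divide 5 — does not hold.
#8 S = 11 is in {13, 11, 7, 16, 12} — holds.
#9 Z * X = 16 * 13 = 208 — holds.

Violated: 4, 6, 7.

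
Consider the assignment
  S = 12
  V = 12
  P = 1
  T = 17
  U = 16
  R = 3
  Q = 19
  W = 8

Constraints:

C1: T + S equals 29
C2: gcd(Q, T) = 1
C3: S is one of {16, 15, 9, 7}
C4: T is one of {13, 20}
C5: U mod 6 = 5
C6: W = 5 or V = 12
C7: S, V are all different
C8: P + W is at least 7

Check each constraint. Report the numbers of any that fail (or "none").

C1: T + S = 17 + 12 = 29 — holds.
C2: gcd(19, 17) = 1 — holds.
C3: S = 12 is not in {16, 15, 9, 7} — fails.
C4: T = 17 is not in {13, 20} — fails.
C5: 16 mod 6 = 4, not 5 — fails.
C6: W = 8 ≠ 5, but V = 12 = 12 (second disjunct) — holds.
C7: S = V = 12, not all different — fails.
C8: P + W = 1 + 8 = 9; 9 ≥ 7 — holds.

Constraints 3, 4, 5, and 7 are violated.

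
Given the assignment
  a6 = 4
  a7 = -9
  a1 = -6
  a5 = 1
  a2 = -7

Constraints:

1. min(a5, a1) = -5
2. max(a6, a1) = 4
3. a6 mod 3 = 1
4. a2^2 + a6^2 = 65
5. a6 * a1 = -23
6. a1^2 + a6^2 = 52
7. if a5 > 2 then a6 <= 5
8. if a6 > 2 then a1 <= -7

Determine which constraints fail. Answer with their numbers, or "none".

Constraints 1, 5, and 8 do not hold.

1. min(1, -6) = -6, not -5  no
2. max(4, -6) = 4  yes
3. 4 mod 3 = 1  yes
4. a2^2 + a6^2 = (-7)^2 + 4^2 = 49 + 16 = 65  yes
5. a6 * a1 = 4 * (-6) = -24, not -23  no
6. a1^2 + a6^2 = (-6)^2 + 4^2 = 36 + 16 = 52  yes
7. a5 = 1, not > 2; antecedent false, conditional vacuously true  yes
8. a6 = 4 > 2, so we need a1 ≤ -7; but a1 = -6 > -7  no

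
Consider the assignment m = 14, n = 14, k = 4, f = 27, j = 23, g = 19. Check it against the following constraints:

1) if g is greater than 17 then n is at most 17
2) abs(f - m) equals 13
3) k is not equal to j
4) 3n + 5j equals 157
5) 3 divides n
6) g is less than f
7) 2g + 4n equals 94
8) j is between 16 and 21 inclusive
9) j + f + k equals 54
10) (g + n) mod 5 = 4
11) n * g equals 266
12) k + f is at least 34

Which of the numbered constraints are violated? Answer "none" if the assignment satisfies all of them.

Violated: 5, 8, 10, and 12.

1) g = 19 > 17, so we need n ≤ 17; n = 14 ≤ 17  true
2) abs(27 - 14) = 13  true
3) k = 4, j = 23; distinct  true
4) 3n + 5j = 3(14) + 5(23) = 157  true
5) 14 = 3*4 + 2, so 3 does not divide 14  false
6) g = 19, f = 27; 19 < 27  true
7) 2g + 4n = 2(19) + 4(14) = 94  true
8) j = 23 is outside [16, 21]  false
9) j + f + k = 23 + 27 + 4 = 54  true
10) g + n = 33; 33 mod 5 = 3, not 4  false
11) n * g = 14 * 19 = 266  true
12) k + f = 4 + 27 = 31; 31 < 34, bound 34 not met  false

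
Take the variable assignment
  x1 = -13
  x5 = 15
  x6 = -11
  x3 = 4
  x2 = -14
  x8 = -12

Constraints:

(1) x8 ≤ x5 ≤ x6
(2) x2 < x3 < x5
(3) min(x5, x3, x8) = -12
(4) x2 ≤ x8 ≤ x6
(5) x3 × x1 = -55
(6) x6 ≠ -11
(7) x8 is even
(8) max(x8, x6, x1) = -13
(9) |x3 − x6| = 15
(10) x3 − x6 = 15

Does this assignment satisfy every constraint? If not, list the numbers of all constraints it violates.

The assignment fails constraints 1, 5, 6, and 8.

(1) values -12, 15, -11; x5 = 15 is not ≤ x6 = -11  ✗
(2) values -14 < 4 < 15  ✓
(3) min(15, 4, -12) = -12  ✓
(4) values -14 ≤ -12 ≤ -11  ✓
(5) x3 × x1 = 4 × (-13) = -52, not -55  ✗
(6) x6 = -11, but -11 is required to differ  ✗
(7) x8 = -12 is even  ✓
(8) max(-12, -11, -13) = -11, not -13  ✗
(9) |4 − (-11)| = 15  ✓
(10) x3 − x6 = 4 − (-11) = 15  ✓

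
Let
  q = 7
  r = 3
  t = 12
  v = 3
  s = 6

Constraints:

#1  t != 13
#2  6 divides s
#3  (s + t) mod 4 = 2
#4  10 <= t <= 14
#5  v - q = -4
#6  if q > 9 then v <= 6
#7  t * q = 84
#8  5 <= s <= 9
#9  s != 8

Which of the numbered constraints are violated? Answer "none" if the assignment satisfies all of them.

#1 t = 12, and 12 ≠ 13  OK
#2 6 / 6 = 1, so 6 divides 6  OK
#3 s + t = 18; 18 mod 4 = 2  OK
#4 t = 12 lies in [10, 14]  OK
#5 v - q = 3 - 7 = -4  OK
#6 q = 7, not > 9; antecedent false, conditional vacuously true  OK
#7 t * q = 12 * 7 = 84  OK
#8 s = 6 lies in [5, 9]  OK
#9 s = 6, and 6 ≠ 8  OK

No violations.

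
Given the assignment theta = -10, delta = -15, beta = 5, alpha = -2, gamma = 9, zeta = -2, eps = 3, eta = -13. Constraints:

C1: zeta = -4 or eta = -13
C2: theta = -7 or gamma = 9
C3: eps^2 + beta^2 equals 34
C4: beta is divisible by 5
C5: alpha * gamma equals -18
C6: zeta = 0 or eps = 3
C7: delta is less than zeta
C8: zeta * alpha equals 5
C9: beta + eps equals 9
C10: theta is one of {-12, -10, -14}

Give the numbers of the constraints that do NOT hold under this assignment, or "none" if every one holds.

C1: zeta = -2 ≠ -4, but eta = -13 = -13 (second disjunct)  true
C2: theta = -10 ≠ -7, but gamma = 9 = 9 (second disjunct)  true
C3: eps^2 + beta^2 = 3^2 + 5^2 = 9 + 25 = 34  true
C4: 5 / 5 = 1, so 5 divides 5  true
C5: alpha * gamma = -2 * 9 = -18  true
C6: zeta = -2 ≠ 0, but eps = 3 = 3 (second disjunct)  true
C7: delta = -15, zeta = -2; -15 < -2  true
C8: zeta * alpha = -2 * (-2) = 4, not 5  false
C9: beta + eps = 5 + 3 = 8, not 9  false
C10: theta = -10 is in {-12, -10, -14}  true

Constraints 8, 9 do not hold.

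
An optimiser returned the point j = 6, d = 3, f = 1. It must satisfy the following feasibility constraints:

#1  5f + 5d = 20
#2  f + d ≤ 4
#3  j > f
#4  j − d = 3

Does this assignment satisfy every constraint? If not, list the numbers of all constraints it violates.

#1 5f + 5d = 5(1) + 5(3) = 20  yes
#2 f + d = 1 + 3 = 4; 4 ≤ 4  yes
#3 j = 6, f = 1; 6 > 1  yes
#4 j − d = 6 − 3 = 3  yes

None — every constraint holds.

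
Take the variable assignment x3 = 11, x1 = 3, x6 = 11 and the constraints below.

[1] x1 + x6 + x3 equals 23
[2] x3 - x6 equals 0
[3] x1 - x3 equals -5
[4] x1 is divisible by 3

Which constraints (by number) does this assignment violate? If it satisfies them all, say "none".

[1] x1 + x6 + x3 = 3 + 11 + 11 = 25, not 23 — violated.
[2] x3 - x6 = 11 - 11 = 0 — OK.
[3] x1 - x3 = 3 - 11 = -8, not -5 — violated.
[4] 3 / 3 = 1, so 3 divides 3 — OK.

The assignment fails constraints 1, 3.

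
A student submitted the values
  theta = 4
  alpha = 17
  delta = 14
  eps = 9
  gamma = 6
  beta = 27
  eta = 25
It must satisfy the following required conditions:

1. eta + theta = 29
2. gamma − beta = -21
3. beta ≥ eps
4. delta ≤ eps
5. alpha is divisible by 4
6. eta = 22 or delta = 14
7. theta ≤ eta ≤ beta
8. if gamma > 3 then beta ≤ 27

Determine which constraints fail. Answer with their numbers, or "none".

Constraints 4 and 5 do not hold.

1. eta + theta = 25 + 4 = 29 — OK.
2. gamma − beta = 6 − 27 = -21 — OK.
3. beta = 27, eps = 9; 27 ≥ 9 — OK.
4. delta = 14, eps = 9; 14 > 9 (want ≤) — violated.
5. 17 = 4×4 + 1, so 4 does not divide 17 — violated.
6. eta = 25 ≠ 22, but delta = 14 = 14 (second disjunct) — OK.
7. values 4 ≤ 25 ≤ 27 — OK.
8. gamma = 6 > 3, so we need beta ≤ 27; beta = 27 ≤ 27 — OK.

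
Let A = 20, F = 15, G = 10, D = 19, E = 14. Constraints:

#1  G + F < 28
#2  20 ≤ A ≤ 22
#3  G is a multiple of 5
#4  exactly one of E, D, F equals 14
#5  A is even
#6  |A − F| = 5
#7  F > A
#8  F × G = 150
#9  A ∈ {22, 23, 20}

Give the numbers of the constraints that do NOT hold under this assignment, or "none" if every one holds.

#1 G + F = 10 + 15 = 25; 25 < 28 — holds.
#2 A = 20 lies in [20, 22] — holds.
#3 10 / 5 = 2, so 5 divides 10 — holds.
#4 E=14, D=19, F=15; 1 of them equals 14 — holds.
#5 A = 20 is even — holds.
#6 |20 − 15| = 5 — holds.
#7 F = 15, A = 20; 15 ≤ 20 (want >) — fails.
#8 F × G = 15 × 10 = 150 — holds.
#9 A = 20 is in {22, 23, 20} — holds.

Constraint 7 does not hold.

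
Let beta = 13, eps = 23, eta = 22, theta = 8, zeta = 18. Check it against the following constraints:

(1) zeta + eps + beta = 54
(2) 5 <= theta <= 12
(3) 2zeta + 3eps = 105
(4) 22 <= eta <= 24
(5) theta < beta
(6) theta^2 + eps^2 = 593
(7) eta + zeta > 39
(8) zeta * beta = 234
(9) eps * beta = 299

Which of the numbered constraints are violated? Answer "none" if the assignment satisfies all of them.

None — every constraint holds.

(1) zeta + eps + beta = 18 + 23 + 13 = 54  OK
(2) theta = 8 lies in [5, 12]  OK
(3) 2zeta + 3eps = 2(18) + 3(23) = 105  OK
(4) eta = 22 lies in [22, 24]  OK
(5) theta = 8, beta = 13; 8 < 13  OK
(6) theta^2 + eps^2 = 8^2 + 23^2 = 64 + 529 = 593  OK
(7) eta + zeta = 22 + 18 = 40; 40 > 39  OK
(8) zeta * beta = 18 * 13 = 234  OK
(9) eps * beta = 23 * 13 = 299  OK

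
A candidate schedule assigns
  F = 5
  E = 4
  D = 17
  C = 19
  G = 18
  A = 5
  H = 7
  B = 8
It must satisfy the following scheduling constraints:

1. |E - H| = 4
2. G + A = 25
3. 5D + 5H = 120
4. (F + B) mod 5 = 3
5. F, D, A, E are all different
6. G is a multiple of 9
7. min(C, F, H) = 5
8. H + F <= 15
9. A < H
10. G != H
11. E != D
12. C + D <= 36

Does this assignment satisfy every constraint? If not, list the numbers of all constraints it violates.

No — constraints 1, 2, and 5 are not satisfied.

1. |4 - 7| = 3, not 4  ✗
2. G + A = 18 + 5 = 23, not 25  ✗
3. 5D + 5H = 5(17) + 5(7) = 120  ✓
4. F + B = 13; 13 mod 5 = 3  ✓
5. F = A = 5, not all different  ✗
6. 18 / 9 = 2, so 9 divides 18  ✓
7. min(19, 5, 7) = 5  ✓
8. H + F = 7 + 5 = 12; 12 ≤ 15  ✓
9. A = 5, H = 7; 5 < 7  ✓
10. G = 18, H = 7; distinct  ✓
11. E = 4, D = 17; distinct  ✓
12. C + D = 19 + 17 = 36; 36 ≤ 36  ✓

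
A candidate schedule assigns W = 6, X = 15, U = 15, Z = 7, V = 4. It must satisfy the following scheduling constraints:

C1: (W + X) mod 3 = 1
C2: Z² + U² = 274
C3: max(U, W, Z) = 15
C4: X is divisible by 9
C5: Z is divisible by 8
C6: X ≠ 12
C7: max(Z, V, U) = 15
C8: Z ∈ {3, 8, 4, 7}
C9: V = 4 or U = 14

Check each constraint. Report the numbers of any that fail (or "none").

Constraints 1, 4, and 5 do not hold.

C1: W + X = 21; 21 mod 3 = 0, not 1 — fails.
C2: Z² + U² = 7² + 15² = 49 + 225 = 274 — holds.
C3: max(15, 6, 7) = 15 — holds.
C4: 15 = 9×1 + 6, so 9 does not divide 15 — fails.
C5: 7 = 8×0 + 7, so 8 does not divide 7 — fails.
C6: X = 15, and 15 ≠ 12 — holds.
C7: max(7, 4, 15) = 15 — holds.
C8: Z = 7 is in {3, 8, 4, 7} — holds.
C9: V = 4 = 4 (first disjunct) — holds.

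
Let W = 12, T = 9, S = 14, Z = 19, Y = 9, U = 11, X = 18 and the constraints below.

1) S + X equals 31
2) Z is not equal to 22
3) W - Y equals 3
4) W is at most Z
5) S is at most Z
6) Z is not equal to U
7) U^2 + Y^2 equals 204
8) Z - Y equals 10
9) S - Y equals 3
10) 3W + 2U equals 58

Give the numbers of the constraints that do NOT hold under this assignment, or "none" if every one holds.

Constraints 1, 7, and 9 do not hold.

1) S + X = 14 + 18 = 32, not 31  false
2) Z = 19, and 19 ≠ 22  true
3) W - Y = 12 - 9 = 3  true
4) W = 12, Z = 19; 12 ≤ 19  true
5) S = 14, Z = 19; 14 ≤ 19  true
6) Z = 19, U = 11; distinct  true
7) U^2 + Y^2 = 11^2 + 9^2 = 121 + 81 = 202, not 204  false
8) Z - Y = 19 - 9 = 10  true
9) S - Y = 14 - 9 = 5, not 3  false
10) 3W + 2U = 3(12) + 2(11) = 58  true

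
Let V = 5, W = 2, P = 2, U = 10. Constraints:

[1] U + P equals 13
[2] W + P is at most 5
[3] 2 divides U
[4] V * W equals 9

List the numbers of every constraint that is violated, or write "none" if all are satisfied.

Violated: 1, 4.

[1] U + P = 10 + 2 = 12, not 13 — does not hold.
[2] W + P = 2 + 2 = 4; 4 ≤ 5 — holds.
[3] 10 / 2 = 5, so 2 divides 10 — holds.
[4] V * W = 5 * 2 = 10, not 9 — does not hold.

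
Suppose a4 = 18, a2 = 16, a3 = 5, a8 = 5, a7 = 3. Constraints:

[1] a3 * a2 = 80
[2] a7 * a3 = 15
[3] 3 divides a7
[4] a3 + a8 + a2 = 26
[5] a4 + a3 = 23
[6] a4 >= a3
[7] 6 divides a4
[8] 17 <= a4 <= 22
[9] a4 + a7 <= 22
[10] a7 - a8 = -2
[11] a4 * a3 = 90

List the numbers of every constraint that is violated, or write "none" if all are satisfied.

[1] a3 * a2 = 5 * 16 = 80 — OK.
[2] a7 * a3 = 3 * 5 = 15 — OK.
[3] 3 / 3 = 1, so 3 divides 3 — OK.
[4] a3 + a8 + a2 = 5 + 5 + 16 = 26 — OK.
[5] a4 + a3 = 18 + 5 = 23 — OK.
[6] a4 = 18, a3 = 5; 18 ≥ 5 — OK.
[7] 18 / 6 = 3, so 6 divides 18 — OK.
[8] a4 = 18 lies in [17, 22] — OK.
[9] a4 + a7 = 18 + 3 = 21; 21 ≤ 22 — OK.
[10] a7 - a8 = 3 - 5 = -2 — OK.
[11] a4 * a3 = 18 * 5 = 90 — OK.

Yes — all constraints hold.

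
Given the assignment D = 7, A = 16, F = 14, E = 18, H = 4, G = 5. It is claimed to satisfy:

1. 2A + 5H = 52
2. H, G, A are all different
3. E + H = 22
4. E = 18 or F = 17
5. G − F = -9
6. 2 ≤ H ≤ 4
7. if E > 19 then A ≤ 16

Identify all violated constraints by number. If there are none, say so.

1. 2A + 5H = 2(16) + 5(4) = 52 — holds.
2. values 4, 5, 16 are pairwise distinct — holds.
3. E + H = 18 + 4 = 22 — holds.
4. E = 18 = 18 (first disjunct) — holds.
5. G − F = 5 − 14 = -9 — holds.
6. H = 4 lies in [2, 4] — holds.
7. E = 18, not > 19; antecedent false, conditional vacuously true — holds.

Yes — all constraints hold.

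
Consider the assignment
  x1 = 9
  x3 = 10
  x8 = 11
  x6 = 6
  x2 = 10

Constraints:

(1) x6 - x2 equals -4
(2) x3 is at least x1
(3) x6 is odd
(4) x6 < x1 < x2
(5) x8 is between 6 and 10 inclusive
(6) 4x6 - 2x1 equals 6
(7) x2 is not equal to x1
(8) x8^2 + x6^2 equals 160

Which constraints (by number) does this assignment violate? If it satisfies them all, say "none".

Constraints 3, 5, 8 do not hold.

(1) x6 - x2 = 6 - 10 = -4  holds
(2) x3 = 10, x1 = 9; 10 ≥ 9  holds
(3) x6 = 6 is even  fails
(4) values 6 < 9 < 10  holds
(5) x8 = 11 is outside [6, 10]  fails
(6) 4x6 - 2x1 = 4(6) - 2(9) = 6  holds
(7) x2 = 10, x1 = 9; distinct  holds
(8) x8^2 + x6^2 = 11^2 + 6^2 = 121 + 36 = 157, not 160  fails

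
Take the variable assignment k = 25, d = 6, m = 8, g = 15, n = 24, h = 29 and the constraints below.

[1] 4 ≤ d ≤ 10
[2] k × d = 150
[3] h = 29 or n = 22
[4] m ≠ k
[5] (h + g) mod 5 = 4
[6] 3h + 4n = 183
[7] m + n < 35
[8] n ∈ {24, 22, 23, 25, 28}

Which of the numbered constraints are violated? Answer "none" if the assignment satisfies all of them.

None — every constraint holds.

[1] d = 6 lies in [4, 10] — holds.
[2] k × d = 25 × 6 = 150 — holds.
[3] h = 29 = 29 (first disjunct) — holds.
[4] m = 8, k = 25; distinct — holds.
[5] h + g = 44; 44 mod 5 = 4 — holds.
[6] 3h + 4n = 3(29) + 4(24) = 183 — holds.
[7] m + n = 8 + 24 = 32; 32 < 35 — holds.
[8] n = 24 is in {24, 22, 23, 25, 28} — holds.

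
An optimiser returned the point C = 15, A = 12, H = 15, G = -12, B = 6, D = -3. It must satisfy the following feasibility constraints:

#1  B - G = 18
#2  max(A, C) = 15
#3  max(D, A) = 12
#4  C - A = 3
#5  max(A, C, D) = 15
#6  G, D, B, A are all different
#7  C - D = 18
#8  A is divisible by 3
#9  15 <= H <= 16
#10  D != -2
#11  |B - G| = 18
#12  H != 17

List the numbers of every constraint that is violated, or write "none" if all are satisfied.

No violations.

#1 B - G = 6 - (-12) = 18  yes
#2 max(12, 15) = 15  yes
#3 max(-3, 12) = 12  yes
#4 C - A = 15 - 12 = 3  yes
#5 max(12, 15, -3) = 15  yes
#6 values -12, -3, 6, 12 are pairwise distinct  yes
#7 C - D = 15 - (-3) = 18  yes
#8 12 / 3 = 4, so 3 divides 12  yes
#9 H = 15 lies in [15, 16]  yes
#10 D = -3, and -3 ≠ -2  yes
#11 |6 - (-12)| = 18  yes
#12 H = 15, and 15 ≠ 17  yes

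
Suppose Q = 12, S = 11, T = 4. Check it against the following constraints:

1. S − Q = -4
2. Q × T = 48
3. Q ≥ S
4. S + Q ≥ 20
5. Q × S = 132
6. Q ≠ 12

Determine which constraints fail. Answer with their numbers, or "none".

1. S − Q = 11 − 12 = -1, not -4  ✘
2. Q × T = 12 × 4 = 48  ✔
3. Q = 12, S = 11; 12 ≥ 11  ✔
4. S + Q = 11 + 12 = 23; 23 ≥ 20  ✔
5. Q × S = 12 × 11 = 132  ✔
6. Q = 12, but 12 is required to differ  ✘

Constraints 1, 6 do not hold.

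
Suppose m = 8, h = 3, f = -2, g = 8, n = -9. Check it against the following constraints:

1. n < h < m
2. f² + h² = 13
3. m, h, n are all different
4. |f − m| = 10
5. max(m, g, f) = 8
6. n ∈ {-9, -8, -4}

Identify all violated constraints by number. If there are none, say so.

The assignment satisfies every constraint.

1. values -9 < 3 < 8  yes
2. f² + h² = (-2)² + 3² = 4 + 9 = 13  yes
3. values 8, 3, -9 are pairwise distinct  yes
4. |-2 − 8| = 10  yes
5. max(8, 8, -2) = 8  yes
6. n = -9 is in {-9, -8, -4}  yes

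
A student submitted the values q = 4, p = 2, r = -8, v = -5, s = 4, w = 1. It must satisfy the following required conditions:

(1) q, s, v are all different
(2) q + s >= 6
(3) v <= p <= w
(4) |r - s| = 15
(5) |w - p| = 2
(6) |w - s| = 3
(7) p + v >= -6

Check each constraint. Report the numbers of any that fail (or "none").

Violated: 1, 3, 4, 5.

(1) q = s = 4, not all different  ✗
(2) q + s = 4 + 4 = 8; 8 ≥ 6  ✓
(3) values -5, 2, 1; p = 2 is not <= w = 1  ✗
(4) |-8 - 4| = 12, not 15  ✗
(5) |1 - 2| = 1, not 2  ✗
(6) |1 - 4| = 3  ✓
(7) p + v = 2 + (-5) = -3; -3 ≥ -6  ✓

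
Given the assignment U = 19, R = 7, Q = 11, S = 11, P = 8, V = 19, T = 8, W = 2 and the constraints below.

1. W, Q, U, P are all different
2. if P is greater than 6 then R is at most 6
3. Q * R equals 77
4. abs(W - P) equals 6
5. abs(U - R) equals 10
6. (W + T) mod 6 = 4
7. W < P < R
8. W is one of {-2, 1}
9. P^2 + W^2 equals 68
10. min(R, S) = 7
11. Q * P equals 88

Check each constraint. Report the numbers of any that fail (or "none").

1. values 2, 11, 19, 8 are pairwise distinct  OK
2. P = 8 > 6, so we need R ≤ 6; but R = 7 > 6  FAIL
3. Q * R = 11 * 7 = 77  OK
4. abs(2 - 8) = 6  OK
5. abs(19 - 7) = 12, not 10  FAIL
6. W + T = 10; 10 mod 6 = 4  OK
7. values 2, 8, 7; P = 8 is not < R = 7  FAIL
8. W = 2 is not in {-2, 1}  FAIL
9. P^2 + W^2 = 8^2 + 2^2 = 64 + 4 = 68  OK
10. min(7, 11) = 7  OK
11. Q * P = 11 * 8 = 88  OK

The assignment fails constraints 2, 5, 7, 8.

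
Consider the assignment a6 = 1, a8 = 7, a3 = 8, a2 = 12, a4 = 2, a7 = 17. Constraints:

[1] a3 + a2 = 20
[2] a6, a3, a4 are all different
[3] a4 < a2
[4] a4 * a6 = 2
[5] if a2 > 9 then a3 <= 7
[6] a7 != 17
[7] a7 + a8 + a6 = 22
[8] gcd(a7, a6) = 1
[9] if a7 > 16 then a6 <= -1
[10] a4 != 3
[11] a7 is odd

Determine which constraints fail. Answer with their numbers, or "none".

Violated: 5, 6, 7, 9.

[1] a3 + a2 = 8 + 12 = 20 — satisfied.
[2] values 1, 8, 2 are pairwise distinct — satisfied.
[3] a4 = 2, a2 = 12; 2 < 12 — satisfied.
[4] a4 * a6 = 2 * 1 = 2 — satisfied.
[5] a2 = 12 > 9, so we need a3 ≤ 7; but a3 = 8 > 7 — violated.
[6] a7 = 17, but 17 is required to differ — violated.
[7] a7 + a8 + a6 = 17 + 7 + 1 = 25, not 22 — violated.
[8] gcd(17, 1) = 1 — satisfied.
[9] a7 = 17 > 16, so we need a6 ≤ -1; but a6 = 1 > -1 — violated.
[10] a4 = 2, and 2 ≠ 3 — satisfied.
[11] a7 = 17 is odd — satisfied.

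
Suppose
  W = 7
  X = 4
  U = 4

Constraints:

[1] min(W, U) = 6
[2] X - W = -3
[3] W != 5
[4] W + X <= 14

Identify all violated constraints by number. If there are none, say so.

[1] min(7, 4) = 4, not 6 — violated.
[2] X - W = 4 - 7 = -3 — satisfied.
[3] W = 7, and 7 ≠ 5 — satisfied.
[4] W + X = 7 + 4 = 11; 11 ≤ 14 — satisfied.

The assignment fails constraint 1.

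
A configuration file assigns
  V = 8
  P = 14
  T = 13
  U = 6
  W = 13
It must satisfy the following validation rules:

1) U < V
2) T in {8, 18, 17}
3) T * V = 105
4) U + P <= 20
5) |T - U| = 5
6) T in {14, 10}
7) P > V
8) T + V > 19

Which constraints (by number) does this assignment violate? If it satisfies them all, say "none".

Violated: 2, 3, 5, and 6.

1) U = 6, V = 8; 6 < 8  true
2) T = 13 is not in {8, 18, 17}  false
3) T * V = 13 * 8 = 104, not 105  false
4) U + P = 6 + 14 = 20; 20 ≤ 20  true
5) |13 - 6| = 7, not 5  false
6) T = 13 is not in {14, 10}  false
7) P = 14, V = 8; 14 > 8  true
8) T + V = 13 + 8 = 21; 21 > 19  true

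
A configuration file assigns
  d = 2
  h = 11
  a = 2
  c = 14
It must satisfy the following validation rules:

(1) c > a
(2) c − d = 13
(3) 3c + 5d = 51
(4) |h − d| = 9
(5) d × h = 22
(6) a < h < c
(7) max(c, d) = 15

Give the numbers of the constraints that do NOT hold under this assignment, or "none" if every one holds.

(1) c = 14, a = 2; 14 > 2  true
(2) c − d = 14 − 2 = 12, not 13  false
(3) 3c + 5d = 3(14) + 5(2) = 52, not 51  false
(4) |11 − 2| = 9  true
(5) d × h = 2 × 11 = 22  true
(6) values 2 < 11 < 14  true
(7) max(14, 2) = 14, not 15  false

The assignment fails constraints 2, 3, and 7.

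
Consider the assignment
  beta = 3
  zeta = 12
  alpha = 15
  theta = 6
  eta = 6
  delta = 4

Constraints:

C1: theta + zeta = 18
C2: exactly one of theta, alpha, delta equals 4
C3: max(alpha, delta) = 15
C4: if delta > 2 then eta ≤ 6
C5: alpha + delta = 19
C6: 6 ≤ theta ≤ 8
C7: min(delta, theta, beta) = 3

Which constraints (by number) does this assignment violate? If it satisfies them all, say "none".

C1: theta + zeta = 6 + 12 = 18 — holds.
C2: theta=6, alpha=15, delta=4; 1 of them equals 4 — holds.
C3: max(15, 4) = 15 — holds.
C4: delta = 4 > 2, so we need eta ≤ 6; eta = 6 ≤ 6 — holds.
C5: alpha + delta = 15 + 4 = 19 — holds.
C6: theta = 6 lies in [6, 8] — holds.
C7: min(4, 6, 3) = 3 — holds.

All constraints are satisfied.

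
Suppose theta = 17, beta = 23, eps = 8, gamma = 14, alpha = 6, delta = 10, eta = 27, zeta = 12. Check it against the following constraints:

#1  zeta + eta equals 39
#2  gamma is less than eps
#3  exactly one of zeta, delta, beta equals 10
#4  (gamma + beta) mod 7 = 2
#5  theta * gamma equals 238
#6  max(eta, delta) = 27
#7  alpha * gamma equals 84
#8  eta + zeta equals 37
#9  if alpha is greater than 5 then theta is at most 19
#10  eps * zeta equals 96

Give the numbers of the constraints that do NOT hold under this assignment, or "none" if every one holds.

Constraints 2 and 8 do not hold.

#1 zeta + eta = 12 + 27 = 39 — holds.
#2 gamma = 14, eps = 8; 14 ≥ 8 (want <) — fails.
#3 zeta=12, delta=10, beta=23; 1 of them equals 10 — holds.
#4 gamma + beta = 37; 37 mod 7 = 2 — holds.
#5 theta * gamma = 17 * 14 = 238 — holds.
#6 max(27, 10) = 27 — holds.
#7 alpha * gamma = 6 * 14 = 84 — holds.
#8 eta + zeta = 27 + 12 = 39, not 37 — fails.
#9 alpha = 6 > 5, so we need theta ≤ 19; theta = 17 ≤ 19 — holds.
#10 eps * zeta = 8 * 12 = 96 — holds.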